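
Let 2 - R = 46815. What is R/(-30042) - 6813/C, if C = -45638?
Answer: 585281960/342764199 ≈ 1.7075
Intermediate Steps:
R = -46813 (R = 2 - 1*46815 = 2 - 46815 = -46813)
R/(-30042) - 6813/C = -46813/(-30042) - 6813/(-45638) = -46813*(-1/30042) - 6813*(-1/45638) = 46813/30042 + 6813/45638 = 585281960/342764199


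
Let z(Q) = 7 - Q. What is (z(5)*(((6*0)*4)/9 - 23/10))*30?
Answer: -138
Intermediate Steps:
(z(5)*(((6*0)*4)/9 - 23/10))*30 = ((7 - 1*5)*(((6*0)*4)/9 - 23/10))*30 = ((7 - 5)*((0*4)*(⅑) - 23*⅒))*30 = (2*(0*(⅑) - 23/10))*30 = (2*(0 - 23/10))*30 = (2*(-23/10))*30 = -23/5*30 = -138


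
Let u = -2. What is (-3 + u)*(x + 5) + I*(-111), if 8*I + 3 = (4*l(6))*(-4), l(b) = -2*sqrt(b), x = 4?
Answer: -27/8 - 444*sqrt(6) ≈ -1090.9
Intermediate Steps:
I = -3/8 + 4*sqrt(6) (I = -3/8 + ((4*(-2*sqrt(6)))*(-4))/8 = -3/8 + (-8*sqrt(6)*(-4))/8 = -3/8 + (32*sqrt(6))/8 = -3/8 + 4*sqrt(6) ≈ 9.4230)
(-3 + u)*(x + 5) + I*(-111) = (-3 - 2)*(4 + 5) + (-3/8 + 4*sqrt(6))*(-111) = -5*9 + (333/8 - 444*sqrt(6)) = -45 + (333/8 - 444*sqrt(6)) = -27/8 - 444*sqrt(6)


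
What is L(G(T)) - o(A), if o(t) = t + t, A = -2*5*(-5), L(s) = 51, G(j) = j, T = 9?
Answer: -49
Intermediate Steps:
A = 50 (A = -10*(-5) = 50)
o(t) = 2*t
L(G(T)) - o(A) = 51 - 2*50 = 51 - 1*100 = 51 - 100 = -49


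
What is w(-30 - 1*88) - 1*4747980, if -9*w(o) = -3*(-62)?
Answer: -14244002/3 ≈ -4.7480e+6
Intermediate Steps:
w(o) = -62/3 (w(o) = -(-1)*(-62)/3 = -⅑*186 = -62/3)
w(-30 - 1*88) - 1*4747980 = -62/3 - 1*4747980 = -62/3 - 4747980 = -14244002/3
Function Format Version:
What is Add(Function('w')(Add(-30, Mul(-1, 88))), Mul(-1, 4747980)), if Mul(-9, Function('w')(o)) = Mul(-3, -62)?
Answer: Rational(-14244002, 3) ≈ -4.7480e+6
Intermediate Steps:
Function('w')(o) = Rational(-62, 3) (Function('w')(o) = Mul(Rational(-1, 9), Mul(-3, -62)) = Mul(Rational(-1, 9), 186) = Rational(-62, 3))
Add(Function('w')(Add(-30, Mul(-1, 88))), Mul(-1, 4747980)) = Add(Rational(-62, 3), Mul(-1, 4747980)) = Add(Rational(-62, 3), -4747980) = Rational(-14244002, 3)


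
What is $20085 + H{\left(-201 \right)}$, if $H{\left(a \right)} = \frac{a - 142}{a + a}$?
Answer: $\frac{8074513}{402} \approx 20086.0$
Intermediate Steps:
$H{\left(a \right)} = \frac{-142 + a}{2 a}$
$20085 + H{\left(-201 \right)} = 20085 + \frac{-142 - 201}{2 \left(-201\right)} = 20085 + \frac{1}{2} \left(- \frac{1}{201}\right) \left(-343\right) = 20085 + \frac{343}{402} = \frac{8074513}{402}$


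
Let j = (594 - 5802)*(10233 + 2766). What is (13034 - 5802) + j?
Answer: -67691560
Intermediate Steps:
j = -67698792 (j = -5208*12999 = -67698792)
(13034 - 5802) + j = (13034 - 5802) - 67698792 = 7232 - 67698792 = -67691560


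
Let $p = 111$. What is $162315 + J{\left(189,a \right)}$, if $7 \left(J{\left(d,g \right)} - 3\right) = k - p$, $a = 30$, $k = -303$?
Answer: $\frac{1135812}{7} \approx 1.6226 \cdot 10^{5}$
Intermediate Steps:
$J{\left(d,g \right)} = - \frac{393}{7}$ ($J{\left(d,g \right)} = 3 + \frac{-303 - 111}{7} = 3 + \frac{1}{7} \left(-414\right) = 3 - \frac{414}{7} = - \frac{393}{7}$)
$162315 + J{\left(189,a \right)} = 162315 - \frac{393}{7} = \frac{1135812}{7}$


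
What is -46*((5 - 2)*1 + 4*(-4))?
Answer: 598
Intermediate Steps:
-46*((5 - 2)*1 + 4*(-4)) = -46*(3*1 - 16) = -46*(3 - 16) = -46*(-13) = 598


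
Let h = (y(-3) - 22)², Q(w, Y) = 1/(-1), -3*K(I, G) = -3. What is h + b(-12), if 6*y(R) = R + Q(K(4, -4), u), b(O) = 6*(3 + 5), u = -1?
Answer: 5056/9 ≈ 561.78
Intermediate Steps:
K(I, G) = 1 (K(I, G) = -⅓*(-3) = 1)
Q(w, Y) = -1
b(O) = 48 (b(O) = 6*8 = 48)
y(R) = -⅙ + R/6 (y(R) = (R - 1)/6 = (-1 + R)/6 = -⅙ + R/6)
h = 4624/9 (h = ((-⅙ + (⅙)*(-3)) - 22)² = ((-⅙ - ½) - 22)² = (-⅔ - 22)² = (-68/3)² = 4624/9 ≈ 513.78)
h + b(-12) = 4624/9 + 48 = 5056/9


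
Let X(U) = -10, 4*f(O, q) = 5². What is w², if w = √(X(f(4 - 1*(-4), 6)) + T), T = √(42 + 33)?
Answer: -10 + 5*√3 ≈ -1.3397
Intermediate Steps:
f(O, q) = 25/4 (f(O, q) = (¼)*5² = (¼)*25 = 25/4)
T = 5*√3 (T = √75 = 5*√3 ≈ 8.6602)
w = √(-10 + 5*√3) ≈ 1.1575*I
w² = (√(-10 + 5*√3))² = -10 + 5*√3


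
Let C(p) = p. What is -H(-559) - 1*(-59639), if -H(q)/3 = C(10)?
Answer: 59669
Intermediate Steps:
H(q) = -30 (H(q) = -3*10 = -30)
-H(-559) - 1*(-59639) = -1*(-30) - 1*(-59639) = 30 + 59639 = 59669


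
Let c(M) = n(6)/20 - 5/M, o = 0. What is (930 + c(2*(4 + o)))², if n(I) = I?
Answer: 1382872969/1600 ≈ 8.6430e+5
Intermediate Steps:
c(M) = 3/10 - 5/M (c(M) = 6/20 - 5/M = 6*(1/20) - 5/M = 3/10 - 5/M)
(930 + c(2*(4 + o)))² = (930 + (3/10 - 5*1/(2*(4 + 0))))² = (930 + (3/10 - 5/(2*4)))² = (930 + (3/10 - 5/8))² = (930 - 13/40)² = (37187/40)² = 1382872969/1600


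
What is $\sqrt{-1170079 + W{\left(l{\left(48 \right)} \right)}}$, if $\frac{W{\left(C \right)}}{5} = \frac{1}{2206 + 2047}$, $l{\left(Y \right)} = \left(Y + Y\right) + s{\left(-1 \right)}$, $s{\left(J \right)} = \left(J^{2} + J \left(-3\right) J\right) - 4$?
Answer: $\frac{i \sqrt{21164399461446}}{4253} \approx 1081.7 i$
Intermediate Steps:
$s{\left(J \right)} = -4 - 2 J^{2}$ ($s{\left(J \right)} = \left(J^{2} + - 3 J J\right) - 4 = \left(J^{2} - 3 J^{2}\right) - 4 = - 2 J^{2} - 4 = -4 - 2 J^{2}$)
$l{\left(Y \right)} = -6 + 2 Y$ ($l{\left(Y \right)} = \left(Y + Y\right) - \left(4 + 2 \left(-1\right)^{2}\right) = 2 Y - 6 = -6 + 2 Y$)
$W{\left(C \right)} = \frac{5}{4253}$ ($W{\left(C \right)} = \frac{5}{2206 + 2047} = \frac{5}{4253}$)
$\sqrt{-1170079 + W{\left(l{\left(48 \right)} \right)}} = \sqrt{-1170079 + \frac{5}{4253}} = \sqrt{- \frac{4976345982}{4253}} = \frac{i \sqrt{21164399461446}}{4253}$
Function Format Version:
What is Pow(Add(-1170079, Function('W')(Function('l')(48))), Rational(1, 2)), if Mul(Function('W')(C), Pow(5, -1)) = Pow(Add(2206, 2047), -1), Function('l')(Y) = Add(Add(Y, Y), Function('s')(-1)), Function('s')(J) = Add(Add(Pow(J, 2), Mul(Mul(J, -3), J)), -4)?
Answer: Mul(Rational(1, 4253), I, Pow(21164399461446, Rational(1, 2))) ≈ Mul(1081.7, I)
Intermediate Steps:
Function('s')(J) = Add(-4, Mul(-2, Pow(J, 2))) (Function('s')(J) = Add(Add(Pow(J, 2), Mul(Mul(-3, J), J)), -4) = Add(Add(Pow(J, 2), Mul(-3, Pow(J, 2))), -4) = Add(Mul(-2, Pow(J, 2)), -4) = Add(-4, Mul(-2, Pow(J, 2))))
Function('l')(Y) = Add(-6, Mul(2, Y)) (Function('l')(Y) = Add(Add(Y, Y), Add(-4, Mul(-2, Pow(-1, 2)))) = Add(Mul(2, Y), Add(-4, Mul(-2, 1))) = Add(Mul(2, Y), Add(-4, -2)) = Add(Mul(2, Y), -6) = Add(-6, Mul(2, Y)))
Function('W')(C) = Rational(5, 4253) (Function('W')(C) = Mul(5, Pow(Add(2206, 2047), -1)) = Mul(5, Pow(4253, -1)) = Mul(5, Rational(1, 4253)) = Rational(5, 4253))
Pow(Add(-1170079, Function('W')(Function('l')(48))), Rational(1, 2)) = Pow(Add(-1170079, Rational(5, 4253)), Rational(1, 2)) = Pow(Rational(-4976345982, 4253), Rational(1, 2)) = Mul(Rational(1, 4253), I, Pow(21164399461446, Rational(1, 2)))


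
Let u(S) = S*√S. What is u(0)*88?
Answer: 0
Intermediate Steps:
u(S) = S^(3/2)
u(0)*88 = 0^(3/2)*88 = 0*88 = 0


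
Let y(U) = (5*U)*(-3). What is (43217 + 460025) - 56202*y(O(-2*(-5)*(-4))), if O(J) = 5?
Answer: 4718392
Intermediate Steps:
y(U) = -15*U
(43217 + 460025) - 56202*y(O(-2*(-5)*(-4))) = (43217 + 460025) - (-843030)*5 = 503242 - 56202*(-75) = 503242 + 4215150 = 4718392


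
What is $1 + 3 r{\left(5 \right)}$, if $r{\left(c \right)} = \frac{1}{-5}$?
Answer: $\frac{2}{5} \approx 0.4$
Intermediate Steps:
$r{\left(c \right)} = - \frac{1}{5}$
$1 + 3 r{\left(5 \right)} = 1 + 3 \left(- \frac{1}{5}\right) = 1 - \frac{3}{5} = \frac{2}{5}$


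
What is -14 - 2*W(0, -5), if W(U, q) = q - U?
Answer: -4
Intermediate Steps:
-14 - 2*W(0, -5) = -14 - 2*(-5 - 1*0) = -14 - 2*(-5 + 0) = -14 - 2*(-5) = -14 + 10 = -4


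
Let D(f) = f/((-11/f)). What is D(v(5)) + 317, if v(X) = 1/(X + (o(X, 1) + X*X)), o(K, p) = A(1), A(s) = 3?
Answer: 3797342/11979 ≈ 317.00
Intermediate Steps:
o(K, p) = 3
v(X) = 1/(3 + X + X**2) (v(X) = 1/(X + (3 + X*X)) = 1/(X + (3 + X**2)) = 1/(3 + X + X**2))
D(f) = -f**2/11 (D(f) = f*(-f/11) = -f**2/11)
D(v(5)) + 317 = -1/(11*(3 + 5 + 5**2)**2) + 317 = -1/(11*(3 + 5 + 25)**2) + 317 = -(1/33)**2/11 + 317 = -1/11*1/1089 + 317 = -1/11979 + 317 = 3797342/11979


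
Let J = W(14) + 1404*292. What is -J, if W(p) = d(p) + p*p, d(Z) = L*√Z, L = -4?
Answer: -410164 + 4*√14 ≈ -4.1015e+5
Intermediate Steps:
d(Z) = -4*√Z
W(p) = p² - 4*√p (W(p) = -4*√p + p*p = -4*√p + p² = p² - 4*√p)
J = 410164 - 4*√14 (J = (14² - 4*√14) + 1404*292 = (196 - 4*√14) + 409968 = 410164 - 4*√14 ≈ 4.1015e+5)
-J = -(410164 - 4*√14) = -410164 + 4*√14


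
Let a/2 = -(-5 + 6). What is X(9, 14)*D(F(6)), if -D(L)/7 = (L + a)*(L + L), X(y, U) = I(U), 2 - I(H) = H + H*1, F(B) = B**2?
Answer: 445536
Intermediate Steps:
a = -2 (a = 2*(-(-5 + 6)) = 2*(-1*1) = 2*(-1) = -2)
I(H) = 2 - 2*H (I(H) = 2 - (H + H*1) = 2 - (H + H) = 2 - 2*H)
X(y, U) = 2 - 2*U
D(L) = -14*L*(-2 + L) (D(L) = -7*(L - 2)*(L + L) = -7*(-2 + L)*2*L = -14*L*(-2 + L))
X(9, 14)*D(F(6)) = (2 - 2*14)*(14*6**2*(2 - 1*6**2)) = (2 - 28)*(14*36*(2 - 1*36)) = -364*36*(2 - 36) = -364*36*(-34) = -26*(-17136) = 445536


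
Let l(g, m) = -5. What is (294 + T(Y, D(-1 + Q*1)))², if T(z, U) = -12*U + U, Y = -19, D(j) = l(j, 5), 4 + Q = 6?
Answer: 121801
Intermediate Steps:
Q = 2 (Q = -4 + 6 = 2)
D(j) = -5
T(z, U) = -11*U
(294 + T(Y, D(-1 + Q*1)))² = (294 - 11*(-5))² = (294 + 55)² = 349² = 121801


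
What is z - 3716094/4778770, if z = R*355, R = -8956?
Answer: -7596764739347/2389385 ≈ -3.1794e+6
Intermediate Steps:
z = -3179380 (z = -8956*355 = -3179380)
z - 3716094/4778770 = -3179380 - 3716094/4778770 = -3179380 - 3716094*1/4778770 = -3179380 - 1858047/2389385 = -7596764739347/2389385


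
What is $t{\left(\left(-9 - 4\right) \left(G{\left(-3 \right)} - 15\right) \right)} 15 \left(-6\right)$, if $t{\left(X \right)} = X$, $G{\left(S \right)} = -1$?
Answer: $-18720$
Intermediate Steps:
$t{\left(\left(-9 - 4\right) \left(G{\left(-3 \right)} - 15\right) \right)} 15 \left(-6\right) = \left(-9 - 4\right) \left(-1 - 15\right) 15 \left(-6\right) = \left(-13\right) \left(-16\right) \left(-90\right) = 208 \left(-90\right) = -18720$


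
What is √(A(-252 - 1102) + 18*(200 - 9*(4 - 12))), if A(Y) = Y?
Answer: √3542 ≈ 59.515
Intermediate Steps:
√(A(-252 - 1102) + 18*(200 - 9*(4 - 12))) = √((-252 - 1102) + 18*(200 - 9*(4 - 12))) = √(-1354 + 18*(200 - 9*(-8))) = √(-1354 + 18*(200 + 72)) = √(-1354 + 18*272) = √(-1354 + 4896) = √3542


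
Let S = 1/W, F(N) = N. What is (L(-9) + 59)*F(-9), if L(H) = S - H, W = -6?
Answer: -1221/2 ≈ -610.50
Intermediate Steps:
S = -⅙ (S = 1/(-6) = -⅙ ≈ -0.16667)
L(H) = -⅙ - H
(L(-9) + 59)*F(-9) = ((-⅙ - 1*(-9)) + 59)*(-9) = ((-⅙ + 9) + 59)*(-9) = (53/6 + 59)*(-9) = (407/6)*(-9) = -1221/2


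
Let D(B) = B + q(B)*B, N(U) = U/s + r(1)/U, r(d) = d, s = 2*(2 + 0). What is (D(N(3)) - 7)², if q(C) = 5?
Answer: ¼ ≈ 0.25000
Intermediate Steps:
s = 4 (s = 2*2 = 4)
N(U) = 1/U + U/4 (N(U) = U/4 + 1/U = 1/U + U/4)
D(B) = 6*B (D(B) = B + 5*B = 6*B)
(D(N(3)) - 7)² = (6*(1/3 + (¼)*3) - 7)² = (6*(⅓ + ¾) - 7)² = (6*(13/12) - 7)² = (13/2 - 7)² = (-½)² = ¼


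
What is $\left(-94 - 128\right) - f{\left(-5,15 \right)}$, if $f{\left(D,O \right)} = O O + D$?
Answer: $-442$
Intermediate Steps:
$f{\left(D,O \right)} = D + O^{2}$ ($f{\left(D,O \right)} = O^{2} + D = D + O^{2}$)
$\left(-94 - 128\right) - f{\left(-5,15 \right)} = \left(-94 - 128\right) - \left(-5 + 15^{2}\right) = \left(-94 - 128\right) - \left(-5 + 225\right) = -222 - 220 = -442$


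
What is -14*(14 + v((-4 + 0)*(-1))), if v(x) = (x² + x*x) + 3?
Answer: -686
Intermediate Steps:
v(x) = 3 + 2*x² (v(x) = (x² + x²) + 3 = 2*x² + 3 = 3 + 2*x²)
-14*(14 + v((-4 + 0)*(-1))) = -14*(14 + (3 + 2*((-4 + 0)*(-1))²)) = -14*(14 + (3 + 2*(-4*(-1))²)) = -14*(14 + (3 + 2*4²)) = -14*(14 + (3 + 2*16)) = -14*(14 + (3 + 32)) = -14*(14 + 35) = -14*49 = -686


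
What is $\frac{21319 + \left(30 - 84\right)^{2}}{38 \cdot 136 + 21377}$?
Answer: $\frac{4847}{5309} \approx 0.91298$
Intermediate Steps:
$\frac{21319 + \left(30 - 84\right)^{2}}{38 \cdot 136 + 21377} = \frac{21319 + \left(-54\right)^{2}}{5168 + 21377} = \frac{21319 + 2916}{26545} = 24235 \cdot \frac{1}{26545} = \frac{4847}{5309}$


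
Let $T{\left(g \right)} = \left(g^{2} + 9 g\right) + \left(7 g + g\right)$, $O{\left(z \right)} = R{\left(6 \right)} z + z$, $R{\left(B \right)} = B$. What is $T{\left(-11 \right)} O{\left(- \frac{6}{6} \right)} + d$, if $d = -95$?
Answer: $367$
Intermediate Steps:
$O{\left(z \right)} = 7 z$ ($O{\left(z \right)} = 6 z + z = 7 z$)
$T{\left(g \right)} = g^{2} + 17 g$ ($T{\left(g \right)} = \left(g^{2} + 9 g\right) + 8 g = g^{2} + 17 g$)
$T{\left(-11 \right)} O{\left(- \frac{6}{6} \right)} + d = - 11 \left(17 - 11\right) 7 \left(- \frac{6}{6}\right) - 95 = \left(-11\right) 6 \cdot 7 \left(\left(-6\right) \frac{1}{6}\right) - 95 = - 66 \cdot 7 \left(-1\right) - 95 = \left(-66\right) \left(-7\right) - 95 = 462 - 95 = 367$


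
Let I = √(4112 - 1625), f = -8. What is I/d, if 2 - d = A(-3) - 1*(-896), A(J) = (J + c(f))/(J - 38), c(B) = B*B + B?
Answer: -41*√2487/36601 ≈ -0.055864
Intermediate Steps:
I = √2487 ≈ 49.870
c(B) = B + B² (c(B) = B² + B = B + B²)
A(J) = (56 + J)/(-38 + J) (A(J) = (J - 8*(1 - 8))/(J - 38) = (J - 8*(-7))/(-38 + J) = (J + 56)/(-38 + J) = (56 + J)/(-38 + J))
d = -36601/41 (d = 2 - ((56 - 3)/(-38 - 3) - 1*(-896)) = 2 - (53/(-41) + 896) = 2 - (-1/41*53 + 896) = 2 - (-53/41 + 896) = 2 - 1*36683/41 = 2 - 36683/41 = -36601/41 ≈ -892.71)
I/d = √2487/(-36601/41) = √2487*(-41/36601) = -41*√2487/36601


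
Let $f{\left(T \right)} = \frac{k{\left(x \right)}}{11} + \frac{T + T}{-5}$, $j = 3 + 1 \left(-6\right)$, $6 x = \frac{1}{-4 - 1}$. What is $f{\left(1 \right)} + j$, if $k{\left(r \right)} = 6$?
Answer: $- \frac{157}{55} \approx -2.8545$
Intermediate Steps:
$x = - \frac{1}{30}$ ($x = \frac{1}{6 \left(-4 - 1\right)} = \frac{1}{6 \left(-5\right)} = \frac{1}{6} \left(- \frac{1}{5}\right) = - \frac{1}{30} \approx -0.033333$)
$j = -3$ ($j = 3 - 6 = -3$)
$f{\left(T \right)} = \frac{6}{11} - \frac{2 T}{5}$ ($f{\left(T \right)} = \frac{6}{11} + \frac{T + T}{-5} = 6 \cdot \frac{1}{11} + 2 T \left(- \frac{1}{5}\right) = \frac{6}{11} - \frac{2 T}{5}$)
$f{\left(1 \right)} + j = \left(\frac{6}{11} - \frac{2}{5}\right) - 3 = \frac{8}{55} - 3 = - \frac{157}{55}$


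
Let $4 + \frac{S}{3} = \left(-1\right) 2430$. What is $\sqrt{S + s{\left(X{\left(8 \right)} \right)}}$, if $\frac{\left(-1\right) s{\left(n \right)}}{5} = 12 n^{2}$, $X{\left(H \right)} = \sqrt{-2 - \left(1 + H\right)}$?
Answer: $9 i \sqrt{82} \approx 81.498 i$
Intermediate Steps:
$X{\left(H \right)} = \sqrt{-3 - H}$
$s{\left(n \right)} = - 60 n^{2}$ ($s{\left(n \right)} = - 5 \cdot 12 n^{2} = - 60 n^{2}$)
$S = -7302$ ($S = -12 + 3 \left(\left(-1\right) 2430\right) = -12 + 3 \left(-2430\right) = -12 - 7290 = -7302$)
$\sqrt{S + s{\left(X{\left(8 \right)} \right)}} = \sqrt{-7302 - 60 \left(\sqrt{-3 - 8}\right)^{2}} = \sqrt{-7302 - 60 \left(\sqrt{-11}\right)^{2}} = \sqrt{-7302 - 60 \left(i \sqrt{11}\right)^{2}} = \sqrt{-7302 - -660} = \sqrt{-7302 + 660} = \sqrt{-6642} = 9 i \sqrt{82}$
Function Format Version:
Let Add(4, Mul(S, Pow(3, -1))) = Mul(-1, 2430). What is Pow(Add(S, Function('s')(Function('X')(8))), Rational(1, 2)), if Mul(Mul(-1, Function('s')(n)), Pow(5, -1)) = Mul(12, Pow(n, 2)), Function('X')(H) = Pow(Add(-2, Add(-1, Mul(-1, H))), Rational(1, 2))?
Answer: Mul(9, I, Pow(82, Rational(1, 2))) ≈ Mul(81.498, I)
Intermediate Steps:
Function('X')(H) = Pow(Add(-3, Mul(-1, H)), Rational(1, 2))
Function('s')(n) = Mul(-60, Pow(n, 2)) (Function('s')(n) = Mul(-5, Mul(12, Pow(n, 2))) = Mul(-60, Pow(n, 2)))
S = -7302 (S = Add(-12, Mul(3, Mul(-1, 2430))) = Add(-12, Mul(3, -2430)) = Add(-12, -7290) = -7302)
Pow(Add(S, Function('s')(Function('X')(8))), Rational(1, 2)) = Pow(Add(-7302, Mul(-60, Pow(Pow(Add(-3, Mul(-1, 8)), Rational(1, 2)), 2))), Rational(1, 2)) = Pow(Add(-7302, Mul(-60, Pow(Pow(Add(-3, -8), Rational(1, 2)), 2))), Rational(1, 2)) = Pow(Add(-7302, Mul(-60, Pow(Pow(-11, Rational(1, 2)), 2))), Rational(1, 2)) = Pow(Add(-7302, Mul(-60, Pow(Mul(I, Pow(11, Rational(1, 2))), 2))), Rational(1, 2)) = Pow(Add(-7302, Mul(-60, -11)), Rational(1, 2)) = Pow(Add(-7302, 660), Rational(1, 2)) = Pow(-6642, Rational(1, 2)) = Mul(9, I, Pow(82, Rational(1, 2)))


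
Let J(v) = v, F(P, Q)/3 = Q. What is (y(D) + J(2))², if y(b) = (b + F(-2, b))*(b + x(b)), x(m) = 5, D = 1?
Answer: 676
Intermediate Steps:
F(P, Q) = 3*Q
y(b) = 4*b*(5 + b) (y(b) = (b + 3*b)*(b + 5) = (4*b)*(5 + b) = 4*b*(5 + b))
(y(D) + J(2))² = (4*1*(5 + 1) + 2)² = (4*1*6 + 2)² = (24 + 2)² = 26² = 676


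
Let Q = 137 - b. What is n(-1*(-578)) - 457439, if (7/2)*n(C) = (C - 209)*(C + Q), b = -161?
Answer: -2555585/7 ≈ -3.6508e+5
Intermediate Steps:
Q = 298 (Q = 137 - 1*(-161) = 137 + 161 = 298)
n(C) = 2*(-209 + C)*(298 + C)/7 (n(C) = 2*((C - 209)*(C + 298))/7 = 2*((-209 + C)*(298 + C))/7 = 2*(-209 + C)*(298 + C)/7)
n(-1*(-578)) - 457439 = (-124564/7 + 2*(-1*(-578))²/7 + 178*(-1*(-578))/7) - 457439 = (-124564/7 + (2/7)*578² + (178/7)*578) - 457439 = (-124564/7 + (2/7)*334084 + 102884/7) - 457439 = (-124564/7 + 668168/7 + 102884/7) - 457439 = 646488/7 - 457439 = -2555585/7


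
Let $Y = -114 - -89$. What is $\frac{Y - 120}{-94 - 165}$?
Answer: $\frac{145}{259} \approx 0.55985$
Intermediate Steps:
$Y = -25$ ($Y = -114 + 89 = -25$)
$\frac{Y - 120}{-94 - 165} = \frac{-25 - 120}{-94 - 165} = - \frac{145}{-259} = \left(-145\right) \left(- \frac{1}{259}\right) = \frac{145}{259}$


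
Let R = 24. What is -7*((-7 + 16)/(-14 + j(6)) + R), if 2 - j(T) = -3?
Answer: -161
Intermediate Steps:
j(T) = 5 (j(T) = 2 - 1*(-3) = 2 + 3 = 5)
-7*((-7 + 16)/(-14 + j(6)) + R) = -7*((-7 + 16)/(-14 + 5) + 24) = -7*(9/(-9) + 24) = -7*(9*(-⅑) + 24) = -7*(-1 + 24) = -7*23 = -161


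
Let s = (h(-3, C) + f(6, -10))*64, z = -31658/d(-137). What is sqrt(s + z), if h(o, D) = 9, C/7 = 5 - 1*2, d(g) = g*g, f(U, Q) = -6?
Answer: sqrt(3571990)/137 ≈ 13.795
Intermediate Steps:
d(g) = g**2
C = 21 (C = 7*(5 - 1*2) = 7*(5 - 2) = 7*3 = 21)
z = -31658/18769 (z = -31658/((-137)**2) = -31658/18769 ≈ -1.6867)
s = 192 (s = (9 - 6)*64 = 3*64 = 192)
sqrt(s + z) = sqrt(192 - 31658/18769) = sqrt(3571990/18769) = sqrt(3571990)/137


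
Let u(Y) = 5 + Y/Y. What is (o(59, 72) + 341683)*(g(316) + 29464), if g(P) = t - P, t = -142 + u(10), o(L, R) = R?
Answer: 9914996060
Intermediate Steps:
u(Y) = 6 (u(Y) = 5 + 1 = 6)
t = -136 (t = -142 + 6 = -136)
g(P) = -136 - P
(o(59, 72) + 341683)*(g(316) + 29464) = (72 + 341683)*((-136 - 1*316) + 29464) = 341755*((-136 - 316) + 29464) = 341755*(-452 + 29464) = 341755*29012 = 9914996060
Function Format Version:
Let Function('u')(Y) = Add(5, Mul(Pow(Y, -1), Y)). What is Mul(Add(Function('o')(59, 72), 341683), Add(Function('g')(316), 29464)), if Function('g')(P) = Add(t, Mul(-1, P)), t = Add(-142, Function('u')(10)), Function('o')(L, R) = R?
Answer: 9914996060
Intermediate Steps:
Function('u')(Y) = 6 (Function('u')(Y) = Add(5, 1) = 6)
t = -136 (t = Add(-142, 6) = -136)
Function('g')(P) = Add(-136, Mul(-1, P))
Mul(Add(Function('o')(59, 72), 341683), Add(Function('g')(316), 29464)) = Mul(Add(72, 341683), Add(Add(-136, Mul(-1, 316)), 29464)) = Mul(341755, Add(Add(-136, -316), 29464)) = Mul(341755, Add(-452, 29464)) = Mul(341755, 29012) = 9914996060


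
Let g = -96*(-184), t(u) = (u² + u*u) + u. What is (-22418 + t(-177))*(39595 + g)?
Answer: 2293967317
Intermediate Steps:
t(u) = u + 2*u² (t(u) = (u² + u²) + u = 2*u² + u = u + 2*u²)
g = 17664
(-22418 + t(-177))*(39595 + g) = (-22418 - 177*(1 + 2*(-177)))*(39595 + 17664) = (-22418 - 177*(1 - 354))*57259 = (-22418 - 177*(-353))*57259 = (-22418 + 62481)*57259 = 40063*57259 = 2293967317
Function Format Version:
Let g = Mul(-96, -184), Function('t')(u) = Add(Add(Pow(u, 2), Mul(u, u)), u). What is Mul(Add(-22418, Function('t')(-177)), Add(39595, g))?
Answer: 2293967317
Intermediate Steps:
Function('t')(u) = Add(u, Mul(2, Pow(u, 2))) (Function('t')(u) = Add(Add(Pow(u, 2), Pow(u, 2)), u) = Add(Mul(2, Pow(u, 2)), u) = Add(u, Mul(2, Pow(u, 2))))
g = 17664
Mul(Add(-22418, Function('t')(-177)), Add(39595, g)) = Mul(Add(-22418, Mul(-177, Add(1, Mul(2, -177)))), Add(39595, 17664)) = Mul(Add(-22418, Mul(-177, Add(1, -354))), 57259) = Mul(Add(-22418, Mul(-177, -353)), 57259) = Mul(Add(-22418, 62481), 57259) = Mul(40063, 57259) = 2293967317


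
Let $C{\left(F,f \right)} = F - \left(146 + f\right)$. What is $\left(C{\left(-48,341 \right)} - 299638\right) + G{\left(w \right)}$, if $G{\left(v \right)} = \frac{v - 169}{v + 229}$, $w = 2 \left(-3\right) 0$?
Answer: $- \frac{68739786}{229} \approx -3.0017 \cdot 10^{5}$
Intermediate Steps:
$w = 0$ ($w = \left(-6\right) 0 = 0$)
$C{\left(F,f \right)} = -146 + F - f$ ($C{\left(F,f \right)} = F - \left(146 + f\right) = -146 + F - f$)
$G{\left(v \right)} = \frac{-169 + v}{229 + v}$
$\left(C{\left(-48,341 \right)} - 299638\right) + G{\left(w \right)} = \left(\left(-146 - 48 - 341\right) - 299638\right) + \frac{-169 + 0}{229 + 0} = \left(\left(-146 - 48 - 341\right) - 299638\right) + \frac{1}{229} \left(-169\right) = \left(-535 - 299638\right) + \frac{1}{229} \left(-169\right) = -300173 - \frac{169}{229} = - \frac{68739786}{229}$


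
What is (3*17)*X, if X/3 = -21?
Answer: -3213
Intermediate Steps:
X = -63 (X = 3*(-21) = -63)
(3*17)*X = (3*17)*(-63) = 51*(-63) = -3213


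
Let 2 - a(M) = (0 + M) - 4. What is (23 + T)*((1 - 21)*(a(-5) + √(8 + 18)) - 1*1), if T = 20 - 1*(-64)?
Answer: -23647 - 2140*√26 ≈ -34559.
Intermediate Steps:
a(M) = 6 - M (a(M) = 2 - ((0 + M) - 4) = 2 - (M - 4) = 2 - (-4 + M) = 2 + (4 - M) = 6 - M)
T = 84 (T = 20 + 64 = 84)
(23 + T)*((1 - 21)*(a(-5) + √(8 + 18)) - 1*1) = (23 + 84)*((1 - 21)*((6 - 1*(-5)) + √(8 + 18)) - 1*1) = 107*(-20*((6 + 5) + √26) - 1) = 107*(-20*(11 + √26) - 1) = 107*((-220 - 20*√26) - 1) = 107*(-221 - 20*√26) = -23647 - 2140*√26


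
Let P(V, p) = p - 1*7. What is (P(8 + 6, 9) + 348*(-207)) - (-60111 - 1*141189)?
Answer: 129266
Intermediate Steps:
P(V, p) = -7 + p (P(V, p) = p - 7 = -7 + p)
(P(8 + 6, 9) + 348*(-207)) - (-60111 - 1*141189) = ((-7 + 9) + 348*(-207)) - (-60111 - 1*141189) = (2 - 72036) - (-60111 - 141189) = -72034 - 1*(-201300) = -72034 + 201300 = 129266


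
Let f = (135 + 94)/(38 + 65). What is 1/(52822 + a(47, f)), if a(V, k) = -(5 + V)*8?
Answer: 1/52406 ≈ 1.9082e-5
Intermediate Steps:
f = 229/103 ≈ 2.2233
a(V, k) = -40 - 8*V (a(V, k) = (-5 - V)*8 = -40 - 8*V)
1/(52822 + a(47, f)) = 1/(52822 + (-40 - 8*47)) = 1/(52822 + (-40 - 376)) = 1/(52822 - 416) = 1/52406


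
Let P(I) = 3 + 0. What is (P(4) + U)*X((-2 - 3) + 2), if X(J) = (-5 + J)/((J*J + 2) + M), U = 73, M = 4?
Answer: -608/15 ≈ -40.533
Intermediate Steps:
P(I) = 3
X(J) = (-5 + J)/(6 + J²) (X(J) = (-5 + J)/((J*J + 2) + 4) = (-5 + J)/((J² + 2) + 4) = (-5 + J)/((2 + J²) + 4) = (-5 + J)/(6 + J²))
(P(4) + U)*X((-2 - 3) + 2) = (3 + 73)*((-5 + ((-2 - 3) + 2))/(6 + ((-2 - 3) + 2)²)) = 76*((-5 + (-5 + 2))/(6 + (-5 + 2)²)) = 76*((-5 - 3)/(6 + (-3)²)) = 76*(-8/(6 + 9)) = 76*(-8/15) = -608/15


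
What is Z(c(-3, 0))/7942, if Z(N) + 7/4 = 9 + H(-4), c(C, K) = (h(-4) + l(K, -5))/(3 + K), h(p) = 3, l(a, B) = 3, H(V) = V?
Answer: 13/31768 ≈ 0.00040922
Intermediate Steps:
c(C, K) = 6/(3 + K) (c(C, K) = (3 + 3)/(3 + K) = 6/(3 + K))
Z(N) = 13/4 (Z(N) = -7/4 + (9 - 4) = -7/4 + 5 = 13/4)
Z(c(-3, 0))/7942 = (13/4)/7942 = (13/4)*(1/7942) = 13/31768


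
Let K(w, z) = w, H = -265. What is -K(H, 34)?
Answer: 265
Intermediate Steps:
-K(H, 34) = -1*(-265) = 265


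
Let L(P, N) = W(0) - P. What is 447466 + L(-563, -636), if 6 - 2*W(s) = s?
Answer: 448032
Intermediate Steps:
W(s) = 3 - s/2
L(P, N) = 3 - P (L(P, N) = (3 - ½*0) - P = (3 + 0) - P = 3 - P)
447466 + L(-563, -636) = 447466 + (3 - 1*(-563)) = 447466 + (3 + 563) = 447466 + 566 = 448032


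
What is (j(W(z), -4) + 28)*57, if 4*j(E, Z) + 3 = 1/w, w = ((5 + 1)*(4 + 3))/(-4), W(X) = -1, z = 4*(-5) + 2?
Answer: 43453/28 ≈ 1551.9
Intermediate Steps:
z = -18 (z = -20 + 2 = -18)
w = -21/2 (w = (6*7)*(-¼) = 42*(-¼) = -21/2 ≈ -10.500)
j(E, Z) = -65/84 (j(E, Z) = -¾ + 1/(4*(-21/2)) = -¾ + (¼)*(-2/21) = -¾ - 1/42 = -65/84)
(j(W(z), -4) + 28)*57 = (-65/84 + 28)*57 = (2287/84)*57 = 43453/28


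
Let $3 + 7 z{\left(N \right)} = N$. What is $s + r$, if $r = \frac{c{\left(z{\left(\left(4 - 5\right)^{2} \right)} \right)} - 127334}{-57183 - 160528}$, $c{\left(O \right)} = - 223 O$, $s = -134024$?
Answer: $- \frac{204248602556}{1523977} \approx -1.3402 \cdot 10^{5}$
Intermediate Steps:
$z{\left(N \right)} = - \frac{3}{7} + \frac{N}{7}$
$r = \frac{890892}{1523977}$ ($r = \frac{- 223 \left(- \frac{3}{7} + \frac{\left(4 - 5\right)^{2}}{7}\right) - 127334}{-57183 - 160528} = \frac{- 223 \left(- \frac{3}{7} + \frac{\left(-1\right)^{2}}{7}\right) - 127334}{-217711} = \left(- 223 \left(- \frac{3}{7} + \frac{1}{7} \cdot 1\right) - 127334\right) \left(- \frac{1}{217711}\right) = \left(- 223 \left(- \frac{3}{7} + \frac{1}{7}\right) - 127334\right) \left(- \frac{1}{217711}\right) = \left(\left(-223\right) \left(- \frac{2}{7}\right) - 127334\right) \left(- \frac{1}{217711}\right) = \left(\frac{446}{7} - 127334\right) \left(- \frac{1}{217711}\right) = \left(- \frac{890892}{7}\right) \left(- \frac{1}{217711}\right) = \frac{890892}{1523977} \approx 0.58458$)
$s + r = -134024 + \frac{890892}{1523977} = - \frac{204248602556}{1523977}$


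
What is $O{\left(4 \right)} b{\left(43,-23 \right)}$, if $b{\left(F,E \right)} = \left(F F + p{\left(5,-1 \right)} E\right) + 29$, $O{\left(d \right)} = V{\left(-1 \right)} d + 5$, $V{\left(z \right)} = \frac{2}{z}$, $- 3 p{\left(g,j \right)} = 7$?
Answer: $-5795$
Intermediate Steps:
$p{\left(g,j \right)} = - \frac{7}{3}$ ($p{\left(g,j \right)} = \left(- \frac{1}{3}\right) 7 = - \frac{7}{3}$)
$O{\left(d \right)} = 5 - 2 d$ ($O{\left(d \right)} = \frac{2}{-1} d + 5 = 2 \left(-1\right) d + 5 = - 2 d + 5 = 5 - 2 d$)
$b{\left(F,E \right)} = 29 + F^{2} - \frac{7 E}{3}$ ($b{\left(F,E \right)} = \left(F F - \frac{7 E}{3}\right) + 29 = \left(F^{2} - \frac{7 E}{3}\right) + 29 = 29 + F^{2} - \frac{7 E}{3}$)
$O{\left(4 \right)} b{\left(43,-23 \right)} = \left(5 - 8\right) \left(29 + 43^{2} - - \frac{161}{3}\right) = \left(5 - 8\right) \left(29 + 1849 + \frac{161}{3}\right) = \left(-3\right) \frac{5795}{3} = -5795$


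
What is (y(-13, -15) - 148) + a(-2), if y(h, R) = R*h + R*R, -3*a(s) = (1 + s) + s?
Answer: 273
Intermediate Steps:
a(s) = -⅓ - 2*s/3 (a(s) = -((1 + s) + s)/3 = -(1 + 2*s)/3 = -⅓ - 2*s/3)
y(h, R) = R² + R*h (y(h, R) = R*h + R² = R² + R*h)
(y(-13, -15) - 148) + a(-2) = (-15*(-15 - 13) - 148) + (-⅓ - ⅔*(-2)) = (-15*(-28) - 148) + (-⅓ + 4/3) = (420 - 148) + 1 = 272 + 1 = 273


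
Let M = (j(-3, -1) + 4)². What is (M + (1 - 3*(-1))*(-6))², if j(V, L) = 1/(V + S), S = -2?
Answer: 57121/625 ≈ 91.394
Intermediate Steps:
j(V, L) = 1/(-2 + V) (j(V, L) = 1/(V - 2) = 1/(-2 + V))
M = 361/25 (M = (1/(-2 - 3) + 4)² = (1/(-5) + 4)² = (-⅕ + 4)² = (19/5)² = 361/25 ≈ 14.440)
(M + (1 - 3*(-1))*(-6))² = (361/25 + (1 - 3*(-1))*(-6))² = (361/25 + (1 + 3)*(-6))² = (361/25 + 4*(-6))² = (361/25 - 24)² = (-239/25)² = 57121/625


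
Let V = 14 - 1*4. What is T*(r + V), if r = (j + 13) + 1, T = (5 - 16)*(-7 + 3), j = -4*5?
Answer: 176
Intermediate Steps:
j = -20
T = 44 (T = -11*(-4) = 44)
r = -6 (r = (-20 + 13) + 1 = -7 + 1 = -6)
V = 10 (V = 14 - 4 = 10)
T*(r + V) = 44*(-6 + 10) = 44*4 = 176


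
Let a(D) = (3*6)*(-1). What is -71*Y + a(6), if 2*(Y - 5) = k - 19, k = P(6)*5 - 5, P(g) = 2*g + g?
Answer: -2716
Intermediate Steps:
P(g) = 3*g
a(D) = -18 (a(D) = 18*(-1) = -18)
k = 85 (k = (3*6)*5 - 5 = 18*5 - 5 = 90 - 5 = 85)
Y = 38 (Y = 5 + (85 - 19)/2 = 5 + (½)*66 = 5 + 33 = 38)
-71*Y + a(6) = -71*38 - 18 = -2698 - 18 = -2716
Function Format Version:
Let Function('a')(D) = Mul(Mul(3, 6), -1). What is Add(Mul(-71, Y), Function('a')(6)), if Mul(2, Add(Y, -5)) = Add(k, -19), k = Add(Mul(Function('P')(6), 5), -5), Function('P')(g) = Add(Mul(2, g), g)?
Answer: -2716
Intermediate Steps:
Function('P')(g) = Mul(3, g)
Function('a')(D) = -18 (Function('a')(D) = Mul(18, -1) = -18)
k = 85 (k = Add(Mul(Mul(3, 6), 5), -5) = Add(Mul(18, 5), -5) = Add(90, -5) = 85)
Y = 38 (Y = Add(5, Mul(Rational(1, 2), Add(85, -19))) = Add(5, Mul(Rational(1, 2), 66)) = Add(5, 33) = 38)
Add(Mul(-71, Y), Function('a')(6)) = Add(Mul(-71, 38), -18) = Add(-2698, -18) = -2716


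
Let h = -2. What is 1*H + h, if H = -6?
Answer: -8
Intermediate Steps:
1*H + h = 1*(-6) - 2 = -6 - 2 = -8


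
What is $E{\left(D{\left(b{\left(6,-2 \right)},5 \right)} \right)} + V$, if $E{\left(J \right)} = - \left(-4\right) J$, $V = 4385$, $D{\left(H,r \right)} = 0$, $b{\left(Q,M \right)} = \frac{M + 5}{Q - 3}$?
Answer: $4385$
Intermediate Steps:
$b{\left(Q,M \right)} = \frac{5 + M}{-3 + Q}$
$E{\left(J \right)} = 4 J$
$E{\left(D{\left(b{\left(6,-2 \right)},5 \right)} \right)} + V = 4 \cdot 0 + 4385 = 0 + 4385 = 4385$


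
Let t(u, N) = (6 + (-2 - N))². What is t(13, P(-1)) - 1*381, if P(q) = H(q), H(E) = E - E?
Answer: -365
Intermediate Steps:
H(E) = 0
P(q) = 0
t(u, N) = (4 - N)²
t(13, P(-1)) - 1*381 = (-4 + 0)² - 1*381 = (-4)² - 381 = 16 - 381 = -365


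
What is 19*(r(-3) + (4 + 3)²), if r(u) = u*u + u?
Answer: 1045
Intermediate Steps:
r(u) = u + u² (r(u) = u² + u = u + u²)
19*(r(-3) + (4 + 3)²) = 19*(-3*(1 - 3) + (4 + 3)²) = 19*(-3*(-2) + 7²) = 19*(6 + 49) = 19*55 = 1045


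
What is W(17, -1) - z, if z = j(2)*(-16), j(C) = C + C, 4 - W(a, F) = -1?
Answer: 69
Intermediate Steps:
W(a, F) = 5 (W(a, F) = 4 - 1*(-1) = 4 + 1 = 5)
j(C) = 2*C
z = -64 (z = (2*2)*(-16) = 4*(-16) = -64)
W(17, -1) - z = 5 - 1*(-64) = 5 + 64 = 69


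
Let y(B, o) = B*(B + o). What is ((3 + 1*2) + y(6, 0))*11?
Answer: 451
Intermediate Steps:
((3 + 1*2) + y(6, 0))*11 = ((3 + 1*2) + 6*(6 + 0))*11 = ((3 + 2) + 6*6)*11 = (5 + 36)*11 = 41*11 = 451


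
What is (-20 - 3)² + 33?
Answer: 562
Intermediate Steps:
(-20 - 3)² + 33 = (-23)² + 33 = 529 + 33 = 562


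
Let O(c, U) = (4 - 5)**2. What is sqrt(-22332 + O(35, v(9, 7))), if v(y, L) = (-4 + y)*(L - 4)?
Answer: I*sqrt(22331) ≈ 149.44*I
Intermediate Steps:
v(y, L) = (-4 + L)*(-4 + y) (v(y, L) = (-4 + y)*(-4 + L) = (-4 + L)*(-4 + y))
O(c, U) = 1 (O(c, U) = (-1)**2 = 1)
sqrt(-22332 + O(35, v(9, 7))) = sqrt(-22332 + 1) = sqrt(-22331) = I*sqrt(22331)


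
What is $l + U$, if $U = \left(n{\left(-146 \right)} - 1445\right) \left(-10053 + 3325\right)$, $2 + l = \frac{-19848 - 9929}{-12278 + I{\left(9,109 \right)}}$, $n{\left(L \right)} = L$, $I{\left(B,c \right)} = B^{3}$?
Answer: $\frac{123623366831}{11549} \approx 1.0704 \cdot 10^{7}$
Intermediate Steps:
$l = \frac{6679}{11549}$ ($l = -2 + \frac{-19848 - 9929}{-12278 + 9^{3}} = -2 - \frac{29777}{-12278 + 729} = -2 - \frac{29777}{-11549} = -2 - - \frac{29777}{11549} = -2 + \frac{29777}{11549} = \frac{6679}{11549} \approx 0.57832$)
$U = 10704248$ ($U = \left(-146 - 1445\right) \left(-10053 + 3325\right) = \left(-1591\right) \left(-6728\right) = 10704248$)
$l + U = \frac{6679}{11549} + 10704248 = \frac{123623366831}{11549}$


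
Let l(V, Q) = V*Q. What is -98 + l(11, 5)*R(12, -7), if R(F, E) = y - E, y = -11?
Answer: -318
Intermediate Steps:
l(V, Q) = Q*V
R(F, E) = -11 - E
-98 + l(11, 5)*R(12, -7) = -98 + (5*11)*(-11 - 1*(-7)) = -98 + 55*(-11 + 7) = -98 + 55*(-4) = -98 - 220 = -318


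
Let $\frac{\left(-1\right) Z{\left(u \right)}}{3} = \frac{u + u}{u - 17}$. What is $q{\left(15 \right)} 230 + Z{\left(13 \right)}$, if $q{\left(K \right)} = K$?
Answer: $\frac{6939}{2} \approx 3469.5$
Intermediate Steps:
$Z{\left(u \right)} = - \frac{6 u}{-17 + u}$ ($Z{\left(u \right)} = - 3 \frac{u + u}{u - 17} = - 3 \frac{2 u}{-17 + u} = - \frac{6 u}{-17 + u}$)
$q{\left(15 \right)} 230 + Z{\left(13 \right)} = 15 \cdot 230 - \frac{78}{-17 + 13} = 3450 - \frac{78}{-4} = 3450 - 78 \left(- \frac{1}{4}\right) = 3450 + \frac{39}{2} = \frac{6939}{2}$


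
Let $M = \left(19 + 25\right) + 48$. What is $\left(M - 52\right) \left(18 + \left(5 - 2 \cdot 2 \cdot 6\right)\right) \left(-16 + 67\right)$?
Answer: $-2040$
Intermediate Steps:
$M = 92$ ($M = 44 + 48 = 92$)
$\left(M - 52\right) \left(18 + \left(5 - 2 \cdot 2 \cdot 6\right)\right) \left(-16 + 67\right) = \left(92 - 52\right) \left(18 + \left(5 - 2 \cdot 2 \cdot 6\right)\right) \left(-16 + 67\right) = 40 \left(18 + \left(5 - 24\right)\right) 51 = 40 \left(18 - 19\right) 51 = 40 \left(\left(-1\right) 51\right) = 40 \left(-51\right) = -2040$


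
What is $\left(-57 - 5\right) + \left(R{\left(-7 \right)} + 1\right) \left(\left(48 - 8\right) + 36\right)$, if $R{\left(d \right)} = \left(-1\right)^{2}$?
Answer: $90$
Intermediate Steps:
$R{\left(d \right)} = 1$
$\left(-57 - 5\right) + \left(R{\left(-7 \right)} + 1\right) \left(\left(48 - 8\right) + 36\right) = \left(-57 - 5\right) + \left(1 + 1\right) \left(\left(48 - 8\right) + 36\right) = \left(-57 - 5\right) + 2 \left(40 + 36\right) = -62 + 2 \cdot 76 = -62 + 152 = 90$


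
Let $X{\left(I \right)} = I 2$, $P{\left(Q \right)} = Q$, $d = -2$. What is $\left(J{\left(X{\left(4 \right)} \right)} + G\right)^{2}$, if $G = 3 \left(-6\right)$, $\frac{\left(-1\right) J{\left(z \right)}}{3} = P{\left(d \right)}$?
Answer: $144$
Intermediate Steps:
$X{\left(I \right)} = 2 I$
$J{\left(z \right)} = 6$ ($J{\left(z \right)} = \left(-3\right) \left(-2\right) = 6$)
$G = -18$
$\left(J{\left(X{\left(4 \right)} \right)} + G\right)^{2} = \left(6 - 18\right)^{2} = \left(-12\right)^{2} = 144$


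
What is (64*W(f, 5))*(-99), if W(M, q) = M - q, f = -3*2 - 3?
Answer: 88704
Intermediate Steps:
f = -9 (f = -6 - 3 = -9)
(64*W(f, 5))*(-99) = (64*(-9 - 1*5))*(-99) = (64*(-9 - 5))*(-99) = (64*(-14))*(-99) = -896*(-99) = 88704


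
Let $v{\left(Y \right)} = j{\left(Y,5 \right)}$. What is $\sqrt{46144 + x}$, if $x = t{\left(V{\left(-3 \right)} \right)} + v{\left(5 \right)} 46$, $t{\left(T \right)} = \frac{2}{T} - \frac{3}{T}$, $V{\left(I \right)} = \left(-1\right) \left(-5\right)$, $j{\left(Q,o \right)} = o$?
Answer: $\frac{\sqrt{1159345}}{5} \approx 215.35$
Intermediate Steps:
$v{\left(Y \right)} = 5$
$V{\left(I \right)} = 5$
$t{\left(T \right)} = - \frac{1}{T}$
$x = \frac{1149}{5}$ ($x = - \frac{1}{5} + 5 \cdot 46 = \left(-1\right) \frac{1}{5} + 230 = - \frac{1}{5} + 230 = \frac{1149}{5} \approx 229.8$)
$\sqrt{46144 + x} = \sqrt{46144 + \frac{1149}{5}} = \sqrt{\frac{231869}{5}} = \frac{\sqrt{1159345}}{5}$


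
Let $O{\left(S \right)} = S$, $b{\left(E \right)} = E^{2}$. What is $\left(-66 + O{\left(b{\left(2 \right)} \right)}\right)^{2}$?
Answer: $3844$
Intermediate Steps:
$\left(-66 + O{\left(b{\left(2 \right)} \right)}\right)^{2} = \left(-66 + 2^{2}\right)^{2} = \left(-66 + 4\right)^{2} = \left(-62\right)^{2} = 3844$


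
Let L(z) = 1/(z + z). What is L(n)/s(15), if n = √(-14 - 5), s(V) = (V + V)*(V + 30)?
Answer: -I*√19/51300 ≈ -8.4969e-5*I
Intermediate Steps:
s(V) = 2*V*(30 + V) (s(V) = (2*V)*(30 + V) = 2*V*(30 + V))
n = I*√19 (n = √(-19) = I*√19 ≈ 4.3589*I)
L(z) = 1/(2*z)
L(n)/s(15) = (1/(2*((I*√19))))/((2*15*(30 + 15))) = ((-I*√19/19)/2)/((2*15*45)) = -I*√19/38/1350 = -I*√19/38*(1/1350) = -I*√19/51300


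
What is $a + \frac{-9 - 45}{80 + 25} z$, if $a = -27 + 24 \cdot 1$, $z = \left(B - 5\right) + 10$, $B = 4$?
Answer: $- \frac{267}{35} \approx -7.6286$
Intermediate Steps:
$z = 9$ ($z = \left(4 - 5\right) + 10 = -1 + 10 = 9$)
$a = -3$ ($a = -27 + 24 = -3$)
$a + \frac{-9 - 45}{80 + 25} z = -3 + \frac{-9 - 45}{80 + 25} \cdot 9 = -3 + - \frac{54}{105} \cdot 9 = -3 + \left(-54\right) \frac{1}{105} \cdot 9 = -3 - \frac{162}{35} = - \frac{267}{35}$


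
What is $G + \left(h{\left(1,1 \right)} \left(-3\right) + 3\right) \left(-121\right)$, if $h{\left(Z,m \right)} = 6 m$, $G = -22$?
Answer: $1793$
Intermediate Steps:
$G + \left(h{\left(1,1 \right)} \left(-3\right) + 3\right) \left(-121\right) = -22 + \left(6 \cdot 1 \left(-3\right) + 3\right) \left(-121\right) = -22 + \left(6 \left(-3\right) + 3\right) \left(-121\right) = -22 + \left(-18 + 3\right) \left(-121\right) = -22 - -1815 = -22 + 1815 = 1793$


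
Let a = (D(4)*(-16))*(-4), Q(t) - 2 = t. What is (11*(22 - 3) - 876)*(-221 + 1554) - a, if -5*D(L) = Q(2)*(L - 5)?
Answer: -4445811/5 ≈ -8.8916e+5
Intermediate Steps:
Q(t) = 2 + t
D(L) = 4 - 4*L/5 (D(L) = -(2 + 2)*(L - 5)/5 = -4*(-5 + L)/5 = -(-20 + 4*L)/5 = 4 - 4*L/5)
a = 256/5 (a = ((4 - ⅘*4)*(-16))*(-4) = ((4 - 16/5)*(-16))*(-4) = ((⅘)*(-16))*(-4) = -64/5*(-4) = 256/5 ≈ 51.200)
(11*(22 - 3) - 876)*(-221 + 1554) - a = (11*(22 - 3) - 876)*(-221 + 1554) - 1*256/5 = (11*19 - 876)*1333 - 256/5 = (209 - 876)*1333 - 256/5 = -667*1333 - 256/5 = -889111 - 256/5 = -4445811/5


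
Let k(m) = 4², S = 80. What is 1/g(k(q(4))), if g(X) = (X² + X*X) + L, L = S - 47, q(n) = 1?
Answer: 1/545 ≈ 0.0018349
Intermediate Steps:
L = 33 (L = 80 - 47 = 33)
k(m) = 16
g(X) = 33 + 2*X² (g(X) = (X² + X*X) + 33 = (X² + X²) + 33 = 2*X² + 33 = 33 + 2*X²)
1/g(k(q(4))) = 1/(33 + 2*16²) = 1/(33 + 2*256) = 1/(33 + 512) = 1/545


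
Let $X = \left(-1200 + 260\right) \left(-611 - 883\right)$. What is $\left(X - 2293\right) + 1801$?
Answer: $1403868$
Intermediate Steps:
$X = 1404360$ ($X = \left(-940\right) \left(-1494\right) = 1404360$)
$\left(X - 2293\right) + 1801 = \left(1404360 - 2293\right) + 1801 = 1402067 + 1801 = 1403868$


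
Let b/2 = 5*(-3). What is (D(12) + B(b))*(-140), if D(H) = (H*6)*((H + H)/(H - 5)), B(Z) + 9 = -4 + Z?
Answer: -28540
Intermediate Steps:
b = -30 (b = 2*(5*(-3)) = 2*(-15) = -30)
B(Z) = -13 + Z (B(Z) = -9 + (-4 + Z) = -13 + Z)
D(H) = 12*H²/(-5 + H) (D(H) = (6*H)*((2*H)/(-5 + H)) = (6*H)*(2*H/(-5 + H)) = 12*H²/(-5 + H))
(D(12) + B(b))*(-140) = (12*12²/(-5 + 12) + (-13 - 30))*(-140) = (12*144/7 - 43)*(-140) = (12*144*(⅐) - 43)*(-140) = (1728/7 - 43)*(-140) = (1427/7)*(-140) = -28540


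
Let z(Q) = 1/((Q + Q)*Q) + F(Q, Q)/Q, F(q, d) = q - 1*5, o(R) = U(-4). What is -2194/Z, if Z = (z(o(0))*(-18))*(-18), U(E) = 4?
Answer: 17552/567 ≈ 30.956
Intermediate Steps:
o(R) = 4
F(q, d) = -5 + q (F(q, d) = q - 5 = -5 + q)
z(Q) = 1/(2*Q²) + (-5 + Q)/Q (z(Q) = 1/((Q + Q)*Q) + (-5 + Q)/Q = 1/(((2*Q))*Q) + (-5 + Q)/Q = (1/(2*Q))/Q + (-5 + Q)/Q = 1/(2*Q²) + (-5 + Q)/Q)
Z = -567/8 (Z = (((½ + 4*(-5 + 4))/4²)*(-18))*(-18) = (((½ + 4*(-1))/16)*(-18))*(-18) = (((½ - 4)/16)*(-18))*(-18) = (((1/16)*(-7/2))*(-18))*(-18) = -7/32*(-18)*(-18) = (63/16)*(-18) = -567/8 ≈ -70.875)
-2194/Z = -2194/(-567/8) = -2194*(-8/567) = 17552/567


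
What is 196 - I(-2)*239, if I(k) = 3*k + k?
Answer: 2108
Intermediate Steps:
I(k) = 4*k
196 - I(-2)*239 = 196 - 4*(-2)*239 = 196 - (-8)*239 = 196 - 1*(-1912) = 196 + 1912 = 2108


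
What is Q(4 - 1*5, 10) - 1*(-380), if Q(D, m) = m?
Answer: 390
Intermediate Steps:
Q(4 - 1*5, 10) - 1*(-380) = 10 - 1*(-380) = 10 + 380 = 390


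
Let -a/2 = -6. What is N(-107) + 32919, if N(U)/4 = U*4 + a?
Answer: 31255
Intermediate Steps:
a = 12 (a = -2*(-6) = 12)
N(U) = 48 + 16*U (N(U) = 4*(U*4 + 12) = 4*(4*U + 12) = 4*(12 + 4*U) = 48 + 16*U)
N(-107) + 32919 = (48 + 16*(-107)) + 32919 = (48 - 1712) + 32919 = -1664 + 32919 = 31255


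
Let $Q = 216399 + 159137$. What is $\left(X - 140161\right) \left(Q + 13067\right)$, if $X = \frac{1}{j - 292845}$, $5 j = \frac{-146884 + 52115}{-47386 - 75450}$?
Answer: $- \frac{9796401835052873354013}{179859447331} \approx -5.4467 \cdot 10^{10}$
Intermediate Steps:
$Q = 375536$
$j = \frac{94769}{614180}$ ($j = \frac{\left(-146884 + 52115\right) \frac{1}{-47386 - 75450}}{5} = \frac{\left(-94769\right) \frac{1}{-122836}}{5} = \frac{\left(-94769\right) \left(- \frac{1}{122836}\right)}{5} = \frac{1}{5} \cdot \frac{94769}{122836} = \frac{94769}{614180} \approx 0.1543$)
$X = - \frac{614180}{179859447331}$ ($X = \frac{1}{\frac{94769}{614180} - 292845} = \frac{1}{- \frac{179859447331}{614180}} = - \frac{614180}{179859447331} \approx -3.4148 \cdot 10^{-6}$)
$\left(X - 140161\right) \left(Q + 13067\right) = \left(- \frac{614180}{179859447331} - 140161\right) \left(375536 + 13067\right) = \left(- \frac{25209279997974471}{179859447331}\right) 388603 = - \frac{9796401835052873354013}{179859447331}$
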